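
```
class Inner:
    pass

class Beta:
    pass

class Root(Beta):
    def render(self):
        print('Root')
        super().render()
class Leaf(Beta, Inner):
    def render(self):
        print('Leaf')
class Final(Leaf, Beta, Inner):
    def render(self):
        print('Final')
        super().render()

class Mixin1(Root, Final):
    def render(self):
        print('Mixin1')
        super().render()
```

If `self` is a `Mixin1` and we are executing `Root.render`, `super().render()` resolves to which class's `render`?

Final

L[Mixin1] = Mixin1 + merge(L[Root], L[Final], [Root Final])
  take Root:  [Root Beta object] + [Final Leaf Beta Inner object] + [Root Final]
  take Final:  [Beta object] + [Final Leaf Beta Inner object] + [Final]
  take Leaf:  [Beta object] + [Leaf Beta Inner object]
  take Beta:  [Beta object] + [Beta Inner object]
  take Inner:  [object] + [Inner object]
  take object:  [object] + [object]
MRO: Mixin1 Root Final Leaf Beta Inner object
super() in Root.render on a Mixin1 instance goes to the class after Root in Mixin1's MRO: Final.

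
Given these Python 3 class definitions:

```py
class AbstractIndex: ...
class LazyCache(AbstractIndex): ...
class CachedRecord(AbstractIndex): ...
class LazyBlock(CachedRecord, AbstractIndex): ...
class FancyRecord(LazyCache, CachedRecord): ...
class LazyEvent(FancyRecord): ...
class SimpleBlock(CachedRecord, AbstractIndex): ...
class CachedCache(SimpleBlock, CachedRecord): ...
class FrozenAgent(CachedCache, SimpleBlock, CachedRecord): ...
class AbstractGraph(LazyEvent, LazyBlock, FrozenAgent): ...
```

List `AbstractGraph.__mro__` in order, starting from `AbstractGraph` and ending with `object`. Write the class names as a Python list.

[AbstractGraph, LazyEvent, FancyRecord, LazyCache, LazyBlock, FrozenAgent, CachedCache, SimpleBlock, CachedRecord, AbstractIndex, object]

L[AbstractGraph] = AbstractGraph + merge(L[LazyEvent], L[LazyBlock], L[FrozenAgent], [LazyEvent LazyBlock FrozenAgent])
  take LazyEvent:  [LazyEvent FancyRecord LazyCache CachedRecord AbstractIndex object] + [LazyBlock CachedRecord AbstractIndex object] + [FrozenAgent CachedCache SimpleBlock CachedRecord AbstractIndex object] + [LazyEvent LazyBlock FrozenAgent]
  take FancyRecord:  [FancyRecord LazyCache CachedRecord AbstractIndex object] + [LazyBlock CachedRecord AbstractIndex object] + [FrozenAgent CachedCache SimpleBlock CachedRecord AbstractIndex object] + [LazyBlock FrozenAgent]
  take LazyCache:  [LazyCache CachedRecord AbstractIndex object] + [LazyBlock CachedRecord AbstractIndex object] + [FrozenAgent CachedCache SimpleBlock CachedRecord AbstractIndex object] + [LazyBlock FrozenAgent]
  take LazyBlock:  [CachedRecord AbstractIndex object] + [LazyBlock CachedRecord AbstractIndex object] + [FrozenAgent CachedCache SimpleBlock CachedRecord AbstractIndex object] + [LazyBlock FrozenAgent]
  take FrozenAgent:  [CachedRecord AbstractIndex object] + [CachedRecord AbstractIndex object] + [FrozenAgent CachedCache SimpleBlock CachedRecord AbstractIndex object] + [FrozenAgent]
  take CachedCache:  [CachedRecord AbstractIndex object] + [CachedRecord AbstractIndex object] + [CachedCache SimpleBlock CachedRecord AbstractIndex object]
  take SimpleBlock:  [CachedRecord AbstractIndex object] + [CachedRecord AbstractIndex object] + [SimpleBlock CachedRecord AbstractIndex object]
  take CachedRecord:  [CachedRecord AbstractIndex object] + [CachedRecord AbstractIndex object] + [CachedRecord AbstractIndex object]
  take AbstractIndex:  [AbstractIndex object] + [AbstractIndex object] + [AbstractIndex object]
  take object:  [object] + [object] + [object]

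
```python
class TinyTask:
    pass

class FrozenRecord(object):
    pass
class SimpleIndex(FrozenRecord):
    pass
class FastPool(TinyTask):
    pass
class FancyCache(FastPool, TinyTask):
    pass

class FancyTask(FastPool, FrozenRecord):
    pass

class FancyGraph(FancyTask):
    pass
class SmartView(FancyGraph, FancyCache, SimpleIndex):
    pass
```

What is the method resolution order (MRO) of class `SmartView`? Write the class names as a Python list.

L[SmartView] = SmartView + merge(L[FancyGraph], L[FancyCache], L[SimpleIndex], [FancyGraph FancyCache SimpleIndex])
  take FancyGraph:  [FancyGraph FancyTask FastPool TinyTask FrozenRecord object] + [FancyCache FastPool TinyTask object] + [SimpleIndex FrozenRecord object] + [FancyGraph FancyCache SimpleIndex]
  take FancyTask:  [FancyTask FastPool TinyTask FrozenRecord object] + [FancyCache FastPool TinyTask object] + [SimpleIndex FrozenRecord object] + [FancyCache SimpleIndex]
  take FancyCache:  [FastPool TinyTask FrozenRecord object] + [FancyCache FastPool TinyTask object] + [SimpleIndex FrozenRecord object] + [FancyCache SimpleIndex]
  take FastPool:  [FastPool TinyTask FrozenRecord object] + [FastPool TinyTask object] + [SimpleIndex FrozenRecord object] + [SimpleIndex]
  take TinyTask:  [TinyTask FrozenRecord object] + [TinyTask object] + [SimpleIndex FrozenRecord object] + [SimpleIndex]
  take SimpleIndex:  [FrozenRecord object] + [object] + [SimpleIndex FrozenRecord object] + [SimpleIndex]
  take FrozenRecord:  [FrozenRecord object] + [object] + [FrozenRecord object]
  take object:  [object] + [object] + [object]

[SmartView, FancyGraph, FancyTask, FancyCache, FastPool, TinyTask, SimpleIndex, FrozenRecord, object]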